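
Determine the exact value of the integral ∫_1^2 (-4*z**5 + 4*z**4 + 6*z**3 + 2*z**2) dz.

299/30

By the power rule, an antiderivative is F(z) = -2*z**6/3 + 4*z**5/5 + 3*z**4/2 + 2*z**3/3.
Then F(2) - F(1) = (184/15) - (23/10) = 299/30.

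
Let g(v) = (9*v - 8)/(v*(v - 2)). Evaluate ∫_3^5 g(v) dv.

log(3) + 4*log(5)

Factor the denominator: v**2 - 2*v = v(v - 2).
Partial fractions: (9*v - 8)/(v*(v - 2)) = 4/v + 5/(v - 2).
An antiderivative is F(v) = 4*log(v) + 5*log(v - 2).
Then F(5) - F(3) = (5*log(3) + 4*log(5)) - (log(81)) = log(3) + 4*log(5).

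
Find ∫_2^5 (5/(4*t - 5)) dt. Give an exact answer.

An antiderivative is F(t) = 5*log(4*t - 5)/4.
Then F(5) - F(2) = (5*log(15)/4) - (5*log(3)/4) = 5*log(5)/4.

5*log(5)/4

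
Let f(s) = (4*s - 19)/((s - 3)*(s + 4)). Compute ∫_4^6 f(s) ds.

Factor the denominator: s**2 + s - 12 = (s + 4)(s - 3).
Partial fractions: (4*s - 19)/((s - 3)*(s + 4)) = 5/(s + 4) - 1/(s - 3).
An antiderivative is F(s) = -log(s - 3) + 5*log(s + 4).
Then F(6) - F(4) = (-log(3) + 5*log(2) + 5*log(5)) - (15*log(2)) = -10*log(2) - log(3) + 5*log(5).

-10*log(2) - log(3) + 5*log(5)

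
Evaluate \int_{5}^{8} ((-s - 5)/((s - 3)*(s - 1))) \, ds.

-4*log(5) - 2*log(2) + 3*log(7)

Factor the denominator: s**2 - 4*s + 3 = (s - 1)(s - 3).
Partial fractions: (-s - 5)/((s - 3)*(s - 1)) = 3/(s - 1) - 4/(s - 3).
An antiderivative is F(s) = -4*log(s - 3) + 3*log(s - 1).
Then F(8) - F(5) = (-4*log(5) + 3*log(7)) - (log(4)) = -4*log(5) - 2*log(2) + 3*log(7).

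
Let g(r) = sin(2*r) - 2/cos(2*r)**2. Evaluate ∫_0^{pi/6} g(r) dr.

1/4 - sqrt(3)

An antiderivative is F(r) = -cos(2*r)/2 - tan(2*r).
Then F(pi/6) - F(0) = (-sqrt(3) - 1/4) - (-1/2) = 1/4 - sqrt(3).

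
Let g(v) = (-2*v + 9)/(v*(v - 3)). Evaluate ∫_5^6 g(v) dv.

-4*log(2) - 2*log(3) + 3*log(5)

Factor the denominator: v**2 - 3*v = v(v - 3).
Partial fractions: (-2*v + 9)/(v*(v - 3)) = -3/v + 1/(v - 3).
An antiderivative is F(v) = -3*log(v) + log(v - 3).
Then F(6) - F(5) = (-log(72)) - (-3*log(5) + log(2)) = -4*log(2) - 2*log(3) + 3*log(5).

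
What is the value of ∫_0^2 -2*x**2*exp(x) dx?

Integrate by parts twice (u = x^2, dv = -2*exp(x) dx).
An antiderivative is F(x) = (-2*x**2 + 4*x - 4)*exp(x).
Then F(2) - F(0) = (-4*exp(2)) - (-4) = 4 - 4*exp(2).

4 - 4*exp(2)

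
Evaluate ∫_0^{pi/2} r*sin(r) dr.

Integrate by parts once (u = r, dv = sin(r) dr).
An antiderivative is F(r) = -r*cos(r) + sin(r).
Then F(pi/2) - F(0) = (1) - (0) = 1.

1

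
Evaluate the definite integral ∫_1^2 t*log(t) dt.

Integrate by parts once (u = ln t, dv = t dt).
An antiderivative is F(t) = t**2*(2*log(t) - 1)/4.
Then F(2) - F(1) = (-1 + log(4)) - (-1/4) = -3/4 + log(4).

-3/4 + log(4)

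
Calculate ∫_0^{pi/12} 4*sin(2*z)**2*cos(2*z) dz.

Let u = sin(2*z), so du = 2*cos(2*z) dz. When z = 0, u = 0; when z = pi/12, u = 1/2.
The integral becomes 2·∫ u**2 du from 0 to 1/2, with antiderivative 2*u**3/3.
Back in z: F(z) = 2*sin(2*z)**3/3.
Then F(pi/12) - F(0) = (1/12) - (0) = 1/12.

1/12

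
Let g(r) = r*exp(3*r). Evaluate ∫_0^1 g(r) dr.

1/9 + 2*exp(3)/9

Integrate by parts once (u = r, dv = exp(3*r) dr).
An antiderivative is F(r) = (3*r - 1)*exp(3*r)/9.
Then F(1) - F(0) = (2*exp(3)/9) - (-1/9) = 1/9 + 2*exp(3)/9.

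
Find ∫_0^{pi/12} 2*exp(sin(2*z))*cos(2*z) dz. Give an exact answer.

-1 + exp(1/2)

Let u = sin(2*z), so du = 2*cos(2*z) dz. When z = 0, u = 0; when z = pi/12, u = 1/2.
The integral becomes ∫ exp(u) du from 0 to 1/2, with antiderivative exp(u).
Back in z: F(z) = exp(sin(2*z)).
Then F(pi/12) - F(0) = (exp(1/2)) - (1) = -1 + exp(1/2).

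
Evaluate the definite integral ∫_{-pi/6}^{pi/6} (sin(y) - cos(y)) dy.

An antiderivative is F(y) = -sin(y) - cos(y).
Then F(pi/6) - F(-pi/6) = (-sqrt(3)/2 - 1/2) - (1/2 - sqrt(3)/2) = -1.

-1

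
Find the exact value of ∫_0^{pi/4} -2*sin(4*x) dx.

-1

An antiderivative is F(x) = cos(4*x)/2.
Then F(pi/4) - F(0) = (-1/2) - (1/2) = -1.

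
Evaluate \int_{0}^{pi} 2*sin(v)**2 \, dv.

Use the identity sin^2(v) = (1 - cos(2*v))/2.
An antiderivative is F(v) = v - sin(2*v)/2.
Then F(pi) - F(0) = (pi) - (0) = pi.

pi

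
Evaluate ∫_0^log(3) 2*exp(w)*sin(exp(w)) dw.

Let u = exp(w), so du = exp(w) dw. When w = 0, u = 1; when w = log(3), u = 3.
The integral becomes 2·∫ sin(u) du from 1 to 3, with antiderivative -2*cos(u).
Back in w: F(w) = -2*cos(exp(w)).
Then F(log(3)) - F(0) = (-2*cos(3)) - (-2*cos(1)) = 2*cos(1) - 2*cos(3).

2*cos(1) - 2*cos(3)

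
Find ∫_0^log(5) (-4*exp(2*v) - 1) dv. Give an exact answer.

-48 - log(5)

An antiderivative is F(v) = -2*exp(2*v) - v.
Then F(log(5)) - F(0) = (-50 - log(5)) - (-2) = -48 - log(5).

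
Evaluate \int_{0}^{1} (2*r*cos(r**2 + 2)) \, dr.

Let u = r**2 + 2, so du = 2*r dr. When r = 0, u = 2; when r = 1, u = 3.
The integral becomes ∫ cos(u) du from 2 to 3, with antiderivative sin(u).
Back in r: F(r) = sin(r**2 + 2).
Then F(1) - F(0) = (sin(3)) - (sin(2)) = -sin(2) + sin(3).

-sin(2) + sin(3)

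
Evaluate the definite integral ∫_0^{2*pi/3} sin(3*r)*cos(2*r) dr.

9/10

Use the identity sin(3*r)cos(2*r) = [sin(5*r) + sin(r)]/2.
An antiderivative is F(r) = -cos(r)/2 - cos(5*r)/10.
Then F(2*pi/3) - F(0) = (3/10) - (-3/5) = 9/10.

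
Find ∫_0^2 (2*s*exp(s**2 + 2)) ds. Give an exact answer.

Let u = s**2 + 2, so du = 2*s ds. When s = 0, u = 2; when s = 2, u = 6.
The integral becomes ∫ exp(u) du from 2 to 6, with antiderivative exp(u).
Back in s: F(s) = exp(s**2 + 2).
Then F(2) - F(0) = (exp(6)) - (exp(2)) = -exp(2) + exp(6).

-exp(2) + exp(6)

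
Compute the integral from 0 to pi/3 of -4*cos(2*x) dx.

-sqrt(3)

An antiderivative is F(x) = -2*sin(2*x).
Then F(pi/3) - F(0) = (-sqrt(3)) - (0) = -sqrt(3).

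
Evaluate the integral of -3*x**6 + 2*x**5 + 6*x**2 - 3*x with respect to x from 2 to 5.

By the power rule, an antiderivative is F(x) = -3*x**7/7 + x**6/3 + 2*x**3 - 3*x**2/2.
Then F(5) - F(2) = (-1178575/42) - (-494/21) = -392529/14.

-392529/14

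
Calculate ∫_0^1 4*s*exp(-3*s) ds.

4/9 - 16*exp(-3)/9

Integrate by parts once (u = s, dv = 4*exp(-3*s) ds).
An antiderivative is F(s) = (-12*s - 4)*exp(-3*s)/9.
Then F(1) - F(0) = (-16*exp(-3)/9) - (-4/9) = 4/9 - 16*exp(-3)/9.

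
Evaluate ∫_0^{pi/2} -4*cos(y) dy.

An antiderivative is F(y) = -4*sin(y).
Then F(pi/2) - F(0) = (-4) - (0) = -4.

-4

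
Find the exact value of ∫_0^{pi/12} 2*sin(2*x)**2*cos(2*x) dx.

Let u = sin(2*x), so du = 2*cos(2*x) dx. When x = 0, u = 0; when x = pi/12, u = 1/2.
The integral becomes ∫ u**2 du from 0 to 1/2, with antiderivative u**3/3.
Back in x: F(x) = sin(2*x)**3/3.
Then F(pi/12) - F(0) = (1/24) - (0) = 1/24.

1/24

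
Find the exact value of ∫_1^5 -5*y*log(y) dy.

Integrate by parts once (u = ln y, dv = -5*y dy).
An antiderivative is F(y) = -5*y**2*(2*log(y) - 1)/4.
Then F(5) - F(1) = (125/4 - 125*log(5)/2) - (5/4) = 30 - 125*log(5)/2.

30 - 125*log(5)/2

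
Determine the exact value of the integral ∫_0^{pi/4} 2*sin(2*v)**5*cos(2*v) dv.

Let u = sin(2*v), so du = 2*cos(2*v) dv. When v = 0, u = 0; when v = pi/4, u = 1.
The integral becomes ∫ u**5 du from 0 to 1, with antiderivative u**6/6.
Back in v: F(v) = sin(2*v)**6/6.
Then F(pi/4) - F(0) = (1/6) - (0) = 1/6.

1/6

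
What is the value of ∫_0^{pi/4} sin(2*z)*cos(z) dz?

Use the identity sin(2*z)cos(z) = [sin(3*z) + sin(z)]/2.
An antiderivative is F(z) = -cos(z)/2 - cos(3*z)/6.
Then F(pi/4) - F(0) = (-sqrt(2)/6) - (-2/3) = 2/3 - sqrt(2)/6.

2/3 - sqrt(2)/6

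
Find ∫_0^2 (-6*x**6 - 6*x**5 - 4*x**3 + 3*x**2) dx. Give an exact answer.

-1272/7

By the power rule, an antiderivative is F(x) = -6*x**7/7 - x**6 - x**4 + x**3.
Then F(2) - F(0) = (-1272/7) - (0) = -1272/7.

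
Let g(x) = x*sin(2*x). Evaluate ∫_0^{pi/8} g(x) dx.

sqrt(2)*(4 - pi)/32

Integrate by parts once (u = x, dv = sin(2*x) dx).
An antiderivative is F(x) = -x*cos(2*x)/2 + sin(2*x)/4.
Then F(pi/8) - F(0) = (sqrt(2)*(4 - pi)/32) - (0) = sqrt(2)*(4 - pi)/32.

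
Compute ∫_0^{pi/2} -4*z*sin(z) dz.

Integrate by parts once (u = z, dv = -4*sin(z) dz).
An antiderivative is F(z) = 4*z*cos(z) - 4*sin(z).
Then F(pi/2) - F(0) = (-4) - (0) = -4.

-4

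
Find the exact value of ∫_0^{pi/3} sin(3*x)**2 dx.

pi/6

Use the identity sin^2(3*x) = (1 - cos(6*x))/2.
An antiderivative is F(x) = x/2 - sin(6*x)/12.
Then F(pi/3) - F(0) = (pi/6) - (0) = pi/6.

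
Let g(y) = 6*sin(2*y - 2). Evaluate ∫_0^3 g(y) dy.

3*cos(2) - 3*cos(4)

Let u = 2*y - 2, so du = 2 dy. When y = 0, u = -2; when y = 3, u = 4.
The integral becomes 3·∫ sin(u) du from -2 to 4, with antiderivative -3*cos(u).
Back in y: F(y) = -3*cos(2*y - 2).
Then F(3) - F(0) = (-3*cos(4)) - (-3*cos(2)) = 3*cos(2) - 3*cos(4).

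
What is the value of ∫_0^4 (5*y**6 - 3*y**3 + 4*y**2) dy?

By the power rule, an antiderivative is F(y) = 5*y**7/7 - 3*y**4/4 + 4*y**3/3.
Then F(4) - F(0) = (243520/21) - (0) = 243520/21.

243520/21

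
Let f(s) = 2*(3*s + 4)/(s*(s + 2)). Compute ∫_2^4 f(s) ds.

log(36)

Factor the denominator: s**2 + 2*s = (s + 2)s.
Partial fractions: 2*(3*s + 4)/(s*(s + 2)) = 2/(s + 2) + 4/s.
An antiderivative is F(s) = 4*log(s) + 2*log(s + 2).
Then F(4) - F(2) = (2*log(3) + 10*log(2)) - (8*log(2)) = log(36).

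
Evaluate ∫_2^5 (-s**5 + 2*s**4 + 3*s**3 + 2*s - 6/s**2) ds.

-17607/20

By the power rule, an antiderivative is F(s) = -s**6/6 + 2*s**5/5 + 3*s**4/4 + s**2 + 6/s.
Then F(5) - F(2) = (-51553/60) - (317/15) = -17607/20.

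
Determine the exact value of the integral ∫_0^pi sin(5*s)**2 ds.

pi/2

Use the identity sin^2(5*s) = (1 - cos(10*s))/2.
An antiderivative is F(s) = s/2 - sin(10*s)/20.
Then F(pi) - F(0) = (pi/2) - (0) = pi/2.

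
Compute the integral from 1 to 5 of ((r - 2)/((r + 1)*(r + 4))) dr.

log(27/25)

Factor the denominator: r**2 + 5*r + 4 = (r + 4)(r + 1).
Partial fractions: (r - 2)/((r + 1)*(r + 4)) = 2/(r + 4) - 1/(r + 1).
An antiderivative is F(r) = -log(r + 1) + 2*log(r + 4).
Then F(5) - F(1) = (log(27/2)) - (log(25/2)) = log(27/25).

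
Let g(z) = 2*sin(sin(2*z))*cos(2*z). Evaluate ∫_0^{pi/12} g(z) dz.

1 - cos(1/2)

Let u = sin(2*z), so du = 2*cos(2*z) dz. When z = 0, u = 0; when z = pi/12, u = 1/2.
The integral becomes ∫ sin(u) du from 0 to 1/2, with antiderivative -cos(u).
Back in z: F(z) = -cos(sin(2*z)).
Then F(pi/12) - F(0) = (-cos(1/2)) - (-1) = 1 - cos(1/2).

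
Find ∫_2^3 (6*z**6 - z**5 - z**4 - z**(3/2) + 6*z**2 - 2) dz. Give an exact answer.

By the power rule, an antiderivative is F(z) = 6*z**7/7 - z**6/6 - 2*z**(5/2)/5 - z**5/5 + 2*z**3 - 2*z.
Then F(3) - F(2) = (122673/70 - 18*sqrt(3)/5) - (10988/105 - 8*sqrt(2)/5) = -18*sqrt(3)/5 + 8*sqrt(2)/5 + 346043/210.

-18*sqrt(3)/5 + 8*sqrt(2)/5 + 346043/210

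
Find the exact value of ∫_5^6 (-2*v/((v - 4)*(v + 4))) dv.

log(9/20)

Factor the denominator: v**2 - 16 = (v + 4)(v - 4).
Partial fractions: -2*v/((v - 4)*(v + 4)) = -1/(v + 4) - 1/(v - 4).
An antiderivative is F(v) = -log(v - 4) - log(v + 4).
Then F(6) - F(5) = (-log(20)) - (-log(9)) = log(9/20).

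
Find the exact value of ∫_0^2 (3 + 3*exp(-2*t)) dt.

15/2 - 3*exp(-4)/2

An antiderivative is F(t) = 3*t - 3*exp(-2*t)/2.
Then F(2) - F(0) = (6 - 3*exp(-4)/2) - (-3/2) = 15/2 - 3*exp(-4)/2.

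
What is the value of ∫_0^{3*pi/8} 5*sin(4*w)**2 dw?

15*pi/16

Use the identity sin^2(4*w) = (1 - cos(8*w))/2.
An antiderivative is F(w) = 5*w/2 - 5*sin(8*w)/16.
Then F(3*pi/8) - F(0) = (15*pi/16) - (0) = 15*pi/16.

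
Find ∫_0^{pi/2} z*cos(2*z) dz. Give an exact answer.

Integrate by parts once (u = z, dv = cos(2*z) dz).
An antiderivative is F(z) = z*sin(2*z)/2 + cos(2*z)/4.
Then F(pi/2) - F(0) = (-1/4) - (1/4) = -1/2.

-1/2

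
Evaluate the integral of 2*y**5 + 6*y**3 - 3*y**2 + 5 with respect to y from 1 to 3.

By the power rule, an antiderivative is F(y) = y**6/3 + 3*y**4/2 - y**3 + 5*y.
Then F(3) - F(1) = (705/2) - (35/6) = 1040/3.

1040/3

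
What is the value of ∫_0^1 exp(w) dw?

An antiderivative is F(w) = exp(w).
Then F(1) - F(0) = (E) - (1) = -1 + E.

-1 + E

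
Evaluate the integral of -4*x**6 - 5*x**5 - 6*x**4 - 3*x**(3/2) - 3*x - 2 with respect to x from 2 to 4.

-486498/35 + 24*sqrt(2)/5

By the power rule, an antiderivative is F(x) = -4*x**7/7 - 5*x**6/6 - 6*x**(5/2)/5 - 6*x**5/5 - 3*x**2/2 - 2*x.
Then F(4) - F(2) = (-1477856/105) - (-18362/105 - 24*sqrt(2)/5) = -486498/35 + 24*sqrt(2)/5.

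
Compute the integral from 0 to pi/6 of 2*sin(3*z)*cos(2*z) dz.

Use the identity sin(3*z)cos(2*z) = [sin(5*z) + sin(z)]/2.
An antiderivative is F(z) = -cos(z) - cos(5*z)/5.
Then F(pi/6) - F(0) = (-2*sqrt(3)/5) - (-6/5) = 6/5 - 2*sqrt(3)/5.

6/5 - 2*sqrt(3)/5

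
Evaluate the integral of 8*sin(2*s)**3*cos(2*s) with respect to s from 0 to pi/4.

Let u = sin(2*s), so du = 2*cos(2*s) ds. When s = 0, u = 0; when s = pi/4, u = 1.
The integral becomes 4·∫ u**3 du from 0 to 1, with antiderivative u**4.
Back in s: F(s) = sin(2*s)**4.
Then F(pi/4) - F(0) = (1) - (0) = 1.

1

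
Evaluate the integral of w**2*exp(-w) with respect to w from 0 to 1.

Integrate by parts twice (u = w^2, dv = exp(-w) dw).
An antiderivative is F(w) = (-w**2 - 2*w - 2)*exp(-w).
Then F(1) - F(0) = (-5*exp(-1)) - (-2) = 2 - 5*exp(-1).

2 - 5*exp(-1)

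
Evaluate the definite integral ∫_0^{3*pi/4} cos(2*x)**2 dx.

3*pi/8

Use the identity cos^2(2*x) = (1 + cos(4*x))/2.
An antiderivative is F(x) = x/2 + sin(4*x)/8.
Then F(3*pi/4) - F(0) = (3*pi/8) - (0) = 3*pi/8.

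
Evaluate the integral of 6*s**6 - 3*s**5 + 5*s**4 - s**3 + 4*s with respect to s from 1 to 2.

3097/28

By the power rule, an antiderivative is F(s) = 6*s**7/7 - s**6/2 + s**5 - s**4/4 + 2*s**2.
Then F(2) - F(1) = (796/7) - (87/28) = 3097/28.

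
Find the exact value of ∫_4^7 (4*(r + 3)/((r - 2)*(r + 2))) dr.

-4*log(2) - log(3) + 5*log(5)

Factor the denominator: r**2 - 4 = (r + 2)(r - 2).
Partial fractions: 4*(r + 3)/((r - 2)*(r + 2)) = -1/(r + 2) + 5/(r - 2).
An antiderivative is F(r) = 5*log(r - 2) - log(r + 2).
Then F(7) - F(4) = (-2*log(3) + 5*log(5)) - (log(16/3)) = -4*log(2) - log(3) + 5*log(5).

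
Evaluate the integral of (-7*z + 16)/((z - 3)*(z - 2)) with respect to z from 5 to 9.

-2*log(7) - 3*log(3)

Factor the denominator: z**2 - 5*z + 6 = (z - 2)(z - 3).
Partial fractions: (-7*z + 16)/((z - 3)*(z - 2)) = -2/(z - 2) - 5/(z - 3).
An antiderivative is F(z) = -5*log(z - 3) - 2*log(z - 2).
Then F(9) - F(5) = (-5*log(3) - 2*log(7) - 5*log(2)) - (-5*log(2) - 2*log(3)) = -2*log(7) - 3*log(3).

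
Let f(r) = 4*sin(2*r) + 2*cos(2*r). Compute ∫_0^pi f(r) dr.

0

An antiderivative is F(r) = sin(2*r) - 2*cos(2*r).
Then F(pi) - F(0) = (-2) - (-2) = 0.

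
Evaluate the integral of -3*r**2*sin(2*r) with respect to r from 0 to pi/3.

Integrate by parts twice (u = r^2, dv = -3*sin(2*r) dr).
An antiderivative is F(r) = 3*r**2*cos(2*r)/2 - 3*r*sin(2*r)/2 - 3*cos(2*r)/4.
Then F(pi/3) - F(0) = (-sqrt(3)*pi/4 - pi**2/12 + 3/8) - (-3/4) = -sqrt(3)*pi/4 - pi**2/12 + 9/8.

-sqrt(3)*pi/4 - pi**2/12 + 9/8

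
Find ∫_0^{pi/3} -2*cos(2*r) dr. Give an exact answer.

-sqrt(3)/2

An antiderivative is F(r) = -sin(2*r).
Then F(pi/3) - F(0) = (-sqrt(3)/2) - (0) = -sqrt(3)/2.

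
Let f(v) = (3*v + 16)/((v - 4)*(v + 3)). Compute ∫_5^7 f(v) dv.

Factor the denominator: v**2 - v - 12 = (v + 3)(v - 4).
Partial fractions: (3*v + 16)/((v - 4)*(v + 3)) = -1/(v + 3) + 4/(v - 4).
An antiderivative is F(v) = 4*log(v - 4) - log(v + 3).
Then F(7) - F(5) = (log(81/10)) - (-log(8)) = -log(5) + 2*log(2) + 4*log(3).

-log(5) + 2*log(2) + 4*log(3)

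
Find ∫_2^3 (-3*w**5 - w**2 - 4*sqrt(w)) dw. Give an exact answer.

By the power rule, an antiderivative is F(w) = -w**6/2 - 8*w**(3/2)/3 - w**3/3.
Then F(3) - F(2) = (-747/2 - 8*sqrt(3)) - (-104/3 - 16*sqrt(2)/3) = -2033/6 - 8*sqrt(3) + 16*sqrt(2)/3.

-2033/6 - 8*sqrt(3) + 16*sqrt(2)/3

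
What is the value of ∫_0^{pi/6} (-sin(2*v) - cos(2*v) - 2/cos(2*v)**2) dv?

An antiderivative is F(v) = -sin(2*v)/2 + cos(2*v)/2 - tan(2*v).
Then F(pi/6) - F(0) = (1/4 - 5*sqrt(3)/4) - (1/2) = -5*sqrt(3)/4 - 1/4.

-5*sqrt(3)/4 - 1/4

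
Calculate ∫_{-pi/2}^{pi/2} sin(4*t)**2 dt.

pi/2

Use the identity sin^2(4*t) = (1 - cos(8*t))/2.
An antiderivative is F(t) = t/2 - sin(8*t)/16.
Then F(pi/2) - F(-pi/2) = (pi/4) - (-pi/4) = pi/2.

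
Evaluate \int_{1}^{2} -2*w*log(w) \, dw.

Integrate by parts once (u = ln w, dv = -2*w dw).
An antiderivative is F(w) = -w**2*(2*log(w) - 1)/2.
Then F(2) - F(1) = (2 - log(16)) - (1/2) = 3/2 - log(16).

3/2 - log(16)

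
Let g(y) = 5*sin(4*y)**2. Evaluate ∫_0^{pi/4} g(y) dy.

Use the identity sin^2(4*y) = (1 - cos(8*y))/2.
An antiderivative is F(y) = 5*y/2 - 5*sin(8*y)/16.
Then F(pi/4) - F(0) = (5*pi/8) - (0) = 5*pi/8.

5*pi/8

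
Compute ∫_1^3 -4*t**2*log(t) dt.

Integrate by parts once (u = ln t, dv = -4*t**2 dt).
An antiderivative is F(t) = -4*t**3*(3*log(t) - 1)/9.
Then F(3) - F(1) = (12 - 36*log(3)) - (4/9) = 104/9 - 36*log(3).

104/9 - 36*log(3)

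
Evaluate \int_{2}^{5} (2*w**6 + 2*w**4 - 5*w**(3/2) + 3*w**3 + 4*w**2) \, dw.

-50*sqrt(5) + 8*sqrt(2) + 3378873/140

By the power rule, an antiderivative is F(w) = 2*w**7/7 - 2*w**(5/2) + 2*w**5/5 + 3*w**4/4 + 4*w**3/3.
Then F(5) - F(2) = (2033375/84 - 50*sqrt(5)) - (7564/105 - 8*sqrt(2)) = -50*sqrt(5) + 8*sqrt(2) + 3378873/140.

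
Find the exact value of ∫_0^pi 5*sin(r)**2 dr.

Use the identity sin^2(r) = (1 - cos(2*r))/2.
An antiderivative is F(r) = 5*r/2 - 5*sin(2*r)/4.
Then F(pi) - F(0) = (5*pi/2) - (0) = 5*pi/2.

5*pi/2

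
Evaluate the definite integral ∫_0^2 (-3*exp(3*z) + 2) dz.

5 - exp(6)

An antiderivative is F(z) = -exp(3*z) + 2*z.
Then F(2) - F(0) = (4 - exp(6)) - (-1) = 5 - exp(6).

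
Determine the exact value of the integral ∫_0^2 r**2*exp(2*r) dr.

-1/4 + 5*exp(4)/4

Integrate by parts twice (u = r^2, dv = exp(2*r) dr).
An antiderivative is F(r) = (2*r**2 - 2*r + 1)*exp(2*r)/4.
Then F(2) - F(0) = (5*exp(4)/4) - (1/4) = -1/4 + 5*exp(4)/4.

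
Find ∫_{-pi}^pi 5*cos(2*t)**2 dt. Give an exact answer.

5*pi

Use the identity cos^2(2*t) = (1 + cos(4*t))/2.
An antiderivative is F(t) = 5*t/2 + 5*sin(4*t)/8.
Then F(pi) - F(-pi) = (5*pi/2) - (-5*pi/2) = 5*pi.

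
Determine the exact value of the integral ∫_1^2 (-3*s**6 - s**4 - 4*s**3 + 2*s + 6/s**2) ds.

By the power rule, an antiderivative is F(s) = -3*s**7/7 - s**5/5 - s**4 + s**2 - 6/s.
Then F(2) - F(1) = (-2669/35) - (-232/35) = -2437/35.

-2437/35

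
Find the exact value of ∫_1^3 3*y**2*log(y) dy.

Integrate by parts once (u = ln y, dv = 3*y**2 dy).
An antiderivative is F(y) = y**3*(3*log(y) - 1)/3.
Then F(3) - F(1) = (-9 + 27*log(3)) - (-1/3) = -26/3 + 27*log(3).

-26/3 + 27*log(3)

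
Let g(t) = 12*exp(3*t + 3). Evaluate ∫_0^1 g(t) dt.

Let u = 3*t + 3, so du = 3 dt. When t = 0, u = 3; when t = 1, u = 6.
The integral becomes 4·∫ exp(u) du from 3 to 6, with antiderivative 4*exp(u).
Back in t: F(t) = 4*exp(3*t + 3).
Then F(1) - F(0) = (4*exp(6)) - (4*exp(3)) = -4*(1 - exp(3))*exp(3).

-4*(1 - exp(3))*exp(3)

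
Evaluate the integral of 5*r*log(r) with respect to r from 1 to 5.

Integrate by parts once (u = ln r, dv = 5*r dr).
An antiderivative is F(r) = 5*r**2*(2*log(r) - 1)/4.
Then F(5) - F(1) = (-125/4 + 125*log(5)/2) - (-5/4) = -30 + 125*log(5)/2.

-30 + 125*log(5)/2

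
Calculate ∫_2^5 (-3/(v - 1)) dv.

An antiderivative is F(v) = -3*log(v - 1).
Then F(5) - F(2) = (-log(64)) - (0) = -log(64).

-log(64)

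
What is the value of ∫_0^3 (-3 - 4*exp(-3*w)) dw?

-31/3 + 4*exp(-9)/3

An antiderivative is F(w) = -3*w + 4*exp(-3*w)/3.
Then F(3) - F(0) = (-9 + 4*exp(-9)/3) - (4/3) = -31/3 + 4*exp(-9)/3.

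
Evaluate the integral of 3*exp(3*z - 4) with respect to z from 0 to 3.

-(1 - exp(9))*exp(-4)

Let u = 3*z - 4, so du = 3 dz. When z = 0, u = -4; when z = 3, u = 5.
The integral becomes ∫ exp(u) du from -4 to 5, with antiderivative exp(u).
Back in z: F(z) = exp(3*z - 4).
Then F(3) - F(0) = (exp(5)) - (exp(-4)) = -(1 - exp(9))*exp(-4).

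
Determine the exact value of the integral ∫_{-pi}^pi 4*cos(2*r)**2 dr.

4*pi

Use the identity cos^2(2*r) = (1 + cos(4*r))/2.
An antiderivative is F(r) = 2*r + sin(4*r)/2.
Then F(pi) - F(-pi) = (2*pi) - (-2*pi) = 4*pi.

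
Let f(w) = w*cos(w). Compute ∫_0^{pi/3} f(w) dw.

-1/2 + sqrt(3)*pi/6

Integrate by parts once (u = w, dv = cos(w) dw).
An antiderivative is F(w) = w*sin(w) + cos(w).
Then F(pi/3) - F(0) = (1/2 + sqrt(3)*pi/6) - (1) = -1/2 + sqrt(3)*pi/6.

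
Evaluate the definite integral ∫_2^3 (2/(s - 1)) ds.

An antiderivative is F(s) = 2*log(s - 1).
Then F(3) - F(2) = (log(4)) - (0) = log(4).

log(4)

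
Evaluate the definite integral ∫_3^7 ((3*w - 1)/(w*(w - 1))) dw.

Factor the denominator: w**2 - w = w(w - 1).
Partial fractions: (3*w - 1)/(w*(w - 1)) = 1/w + 2/(w - 1).
An antiderivative is F(w) = log(w) + 2*log(w - 1).
Then F(7) - F(3) = (2*log(2) + log(7) + 2*log(3)) - (log(12)) = log(21).

log(21)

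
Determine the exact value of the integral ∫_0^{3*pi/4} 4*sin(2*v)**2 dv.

Use the identity sin^2(2*v) = (1 - cos(4*v))/2.
An antiderivative is F(v) = 2*v - sin(4*v)/2.
Then F(3*pi/4) - F(0) = (3*pi/2) - (0) = 3*pi/2.

3*pi/2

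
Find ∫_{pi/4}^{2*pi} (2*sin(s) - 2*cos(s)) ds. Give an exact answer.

An antiderivative is F(s) = -2*sin(s) - 2*cos(s).
Then F(2*pi) - F(pi/4) = (-2) - (-2*sqrt(2)) = -2 + 2*sqrt(2).

-2 + 2*sqrt(2)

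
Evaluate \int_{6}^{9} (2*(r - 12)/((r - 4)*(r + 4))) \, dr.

Factor the denominator: r**2 - 16 = (r + 4)(r - 4).
Partial fractions: 2*(r - 12)/((r - 4)*(r + 4)) = 4/(r + 4) - 2/(r - 4).
An antiderivative is F(r) = -2*log(r - 4) + 4*log(r + 4).
Then F(9) - F(6) = (-2*log(5) + 4*log(13)) - (2*log(2) + 4*log(5)) = -6*log(5) - 2*log(2) + 4*log(13).

-6*log(5) - 2*log(2) + 4*log(13)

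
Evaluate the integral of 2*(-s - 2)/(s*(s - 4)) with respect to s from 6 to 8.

-log(6)

Factor the denominator: s**2 - 4*s = s(s - 4).
Partial fractions: 2*(-s - 2)/(s*(s - 4)) = 1/s - 3/(s - 4).
An antiderivative is F(s) = log(s) - 3*log(s - 4).
Then F(8) - F(6) = (-log(8)) - (log(3/4)) = -log(6).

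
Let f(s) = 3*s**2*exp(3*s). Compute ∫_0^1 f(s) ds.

Integrate by parts twice (u = s^2, dv = 3*exp(3*s) ds).
An antiderivative is F(s) = (9*s**2 - 6*s + 2)*exp(3*s)/9.
Then F(1) - F(0) = (5*exp(3)/9) - (2/9) = -2/9 + 5*exp(3)/9.

-2/9 + 5*exp(3)/9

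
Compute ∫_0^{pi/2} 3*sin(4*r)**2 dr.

3*pi/4

Use the identity sin^2(4*r) = (1 - cos(8*r))/2.
An antiderivative is F(r) = 3*r/2 - 3*sin(8*r)/16.
Then F(pi/2) - F(0) = (3*pi/4) - (0) = 3*pi/4.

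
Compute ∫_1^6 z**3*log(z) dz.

Integrate by parts once (u = ln z, dv = z**3 dz).
An antiderivative is F(z) = z**4*(4*log(z) - 1)/16.
Then F(6) - F(1) = (-81 + 324*log(2) + 324*log(3)) - (-1/16) = -1295/16 + 324*log(2) + 324*log(3).

-1295/16 + 324*log(2) + 324*log(3)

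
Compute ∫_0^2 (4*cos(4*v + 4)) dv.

Let u = 4*v + 4, so du = 4 dv. When v = 0, u = 4; when v = 2, u = 12.
The integral becomes ∫ cos(u) du from 4 to 12, with antiderivative sin(u).
Back in v: F(v) = sin(4*v + 4).
Then F(2) - F(0) = (sin(12)) - (sin(4)) = sin(12) - sin(4).

sin(12) - sin(4)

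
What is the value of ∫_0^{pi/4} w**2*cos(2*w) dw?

Integrate by parts twice (u = w^2, dv = cos(2*w) dw).
An antiderivative is F(w) = w**2*sin(2*w)/2 + w*cos(2*w)/2 - sin(2*w)/4.
Then F(pi/4) - F(0) = (-1/4 + pi**2/32) - (0) = -1/4 + pi**2/32.

-1/4 + pi**2/32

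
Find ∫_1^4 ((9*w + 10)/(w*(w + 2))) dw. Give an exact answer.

Factor the denominator: w**2 + 2*w = (w + 2)w.
Partial fractions: (9*w + 10)/(w*(w + 2)) = 4/(w + 2) + 5/w.
An antiderivative is F(w) = 5*log(w) + 4*log(w + 2).
Then F(4) - F(1) = (4*log(3) + 14*log(2)) - (log(81)) = 14*log(2).

14*log(2)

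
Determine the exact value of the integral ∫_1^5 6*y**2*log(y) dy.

-248/3 + 250*log(5)

Integrate by parts once (u = ln y, dv = 6*y**2 dy).
An antiderivative is F(y) = 2*y**3*(3*log(y) - 1)/3.
Then F(5) - F(1) = (-250/3 + 250*log(5)) - (-2/3) = -248/3 + 250*log(5).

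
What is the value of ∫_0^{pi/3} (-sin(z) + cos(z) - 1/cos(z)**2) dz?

An antiderivative is F(z) = sin(z) + cos(z) - tan(z).
Then F(pi/3) - F(0) = (1/2 - sqrt(3)/2) - (1) = -sqrt(3)/2 - 1/2.

-sqrt(3)/2 - 1/2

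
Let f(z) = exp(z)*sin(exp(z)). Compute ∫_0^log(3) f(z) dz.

Let u = exp(z), so du = exp(z) dz. When z = 0, u = 1; when z = log(3), u = 3.
The integral becomes ∫ sin(u) du from 1 to 3, with antiderivative -cos(u).
Back in z: F(z) = -cos(exp(z)).
Then F(log(3)) - F(0) = (-cos(3)) - (-cos(1)) = cos(1) - cos(3).

cos(1) - cos(3)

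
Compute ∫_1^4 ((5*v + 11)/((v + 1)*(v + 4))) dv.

Factor the denominator: v**2 + 5*v + 4 = (v + 4)(v + 1).
Partial fractions: (5*v + 11)/((v + 1)*(v + 4)) = 3/(v + 4) + 2/(v + 1).
An antiderivative is F(v) = 2*log(v + 1) + 3*log(v + 4).
Then F(4) - F(1) = (2*log(5) + 9*log(2)) - (2*log(2) + 3*log(5)) = -log(5) + 7*log(2).

-log(5) + 7*log(2)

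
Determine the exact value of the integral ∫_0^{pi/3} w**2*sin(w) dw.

Integrate by parts twice (u = w^2, dv = sin(w) dw).
An antiderivative is F(w) = -w**2*cos(w) + 2*w*sin(w) + 2*cos(w).
Then F(pi/3) - F(0) = (-pi**2/18 + 1 + sqrt(3)*pi/3) - (2) = -1 - pi**2/18 + sqrt(3)*pi/3.

-1 - pi**2/18 + sqrt(3)*pi/3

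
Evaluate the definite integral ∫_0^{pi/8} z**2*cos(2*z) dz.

sqrt(2)*(-32 + pi**2 + 8*pi)/256

Integrate by parts twice (u = z^2, dv = cos(2*z) dz).
An antiderivative is F(z) = z**2*sin(2*z)/2 + z*cos(2*z)/2 - sin(2*z)/4.
Then F(pi/8) - F(0) = (sqrt(2)*(-32 + pi**2 + 8*pi)/256) - (0) = sqrt(2)*(-32 + pi**2 + 8*pi)/256.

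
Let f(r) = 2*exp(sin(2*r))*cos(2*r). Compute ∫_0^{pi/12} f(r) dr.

Let u = sin(2*r), so du = 2*cos(2*r) dr. When r = 0, u = 0; when r = pi/12, u = 1/2.
The integral becomes ∫ exp(u) du from 0 to 1/2, with antiderivative exp(u).
Back in r: F(r) = exp(sin(2*r)).
Then F(pi/12) - F(0) = (exp(1/2)) - (1) = -1 + exp(1/2).

-1 + exp(1/2)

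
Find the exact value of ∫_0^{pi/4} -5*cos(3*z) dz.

An antiderivative is F(z) = -5*sin(3*z)/3.
Then F(pi/4) - F(0) = (-5*sqrt(2)/6) - (0) = -5*sqrt(2)/6.

-5*sqrt(2)/6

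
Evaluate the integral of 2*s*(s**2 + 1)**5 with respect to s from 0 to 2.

2604

Let u = s**2 + 1, so du = 2*s ds. When s = 0, u = 1; when s = 2, u = 5.
The integral becomes ∫ u**5 du from 1 to 5, with antiderivative u**6/6.
Back in s: F(s) = (s**2 + 1)**6/6.
Then F(2) - F(0) = (15625/6) - (1/6) = 2604.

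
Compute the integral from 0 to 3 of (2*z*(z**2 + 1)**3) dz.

9999/4

Let u = z**2 + 1, so du = 2*z dz. When z = 0, u = 1; when z = 3, u = 10.
The integral becomes ∫ u**3 du from 1 to 10, with antiderivative u**4/4.
Back in z: F(z) = (z**2 + 1)**4/4.
Then F(3) - F(0) = (2500) - (1/4) = 9999/4.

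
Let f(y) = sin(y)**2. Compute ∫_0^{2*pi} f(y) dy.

pi

Use the identity sin^2(y) = (1 - cos(2*y))/2.
An antiderivative is F(y) = y/2 - sin(2*y)/4.
Then F(2*pi) - F(0) = (pi) - (0) = pi.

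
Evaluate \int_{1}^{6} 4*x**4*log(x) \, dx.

Integrate by parts once (u = ln x, dv = 4*x**4 dx).
An antiderivative is F(x) = 4*x**5*(5*log(x) - 1)/25.
Then F(6) - F(1) = (-31104/25 + 31104*log(6)/5) - (-4/25) = -1244 + 31104*log(6)/5.

-1244 + 31104*log(6)/5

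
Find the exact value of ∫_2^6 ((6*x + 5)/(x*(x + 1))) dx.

Factor the denominator: x**2 + x = (x + 1)x.
Partial fractions: (6*x + 5)/(x*(x + 1)) = 1/(x + 1) + 5/x.
An antiderivative is F(x) = 5*log(x) + log(x + 1).
Then F(6) - F(2) = (log(7) + 5*log(2) + 5*log(3)) - (log(96)) = log(7) + 4*log(3).

log(7) + 4*log(3)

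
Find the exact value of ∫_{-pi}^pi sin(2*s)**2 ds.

pi

Use the identity sin^2(2*s) = (1 - cos(4*s))/2.
An antiderivative is F(s) = s/2 - sin(4*s)/8.
Then F(pi) - F(-pi) = (pi/2) - (-pi/2) = pi.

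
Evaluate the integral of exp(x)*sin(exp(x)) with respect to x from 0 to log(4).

cos(1) - cos(4)

Let u = exp(x), so du = exp(x) dx. When x = 0, u = 1; when x = log(4), u = 4.
The integral becomes ∫ sin(u) du from 1 to 4, with antiderivative -cos(u).
Back in x: F(x) = -cos(exp(x)).
Then F(log(4)) - F(0) = (-cos(4)) - (-cos(1)) = cos(1) - cos(4).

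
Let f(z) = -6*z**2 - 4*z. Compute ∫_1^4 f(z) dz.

-156

By the power rule, an antiderivative is F(z) = -2*z**3 - 2*z**2.
Then F(4) - F(1) = (-160) - (-4) = -156.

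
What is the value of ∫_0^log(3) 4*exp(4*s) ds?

80

Let u = exp(s), so du = exp(s) ds. When s = 0, u = 1; when s = log(3), u = 3.
The integral becomes 4·∫ u**3 du from 1 to 3, with antiderivative u**4.
Back in s: F(s) = exp(4*s).
Then F(log(3)) - F(0) = (81) - (1) = 80.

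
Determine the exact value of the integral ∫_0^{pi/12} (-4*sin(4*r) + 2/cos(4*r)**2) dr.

-1/2 + sqrt(3)/2

An antiderivative is F(r) = cos(4*r) + tan(4*r)/2.
Then F(pi/12) - F(0) = (1/2 + sqrt(3)/2) - (1) = -1/2 + sqrt(3)/2.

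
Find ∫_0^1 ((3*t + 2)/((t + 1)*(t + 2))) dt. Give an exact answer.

log(81/32)

Factor the denominator: t**2 + 3*t + 2 = (t + 2)(t + 1).
Partial fractions: (3*t + 2)/((t + 1)*(t + 2)) = 4/(t + 2) - 1/(t + 1).
An antiderivative is F(t) = -log(t + 1) + 4*log(t + 2).
Then F(1) - F(0) = (log(81/2)) - (log(16)) = log(81/32).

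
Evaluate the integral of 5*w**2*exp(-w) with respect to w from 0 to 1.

10 - 25*exp(-1)

Integrate by parts twice (u = w^2, dv = 5*exp(-w) dw).
An antiderivative is F(w) = (-5*w**2 - 10*w - 10)*exp(-w).
Then F(1) - F(0) = (-25*exp(-1)) - (-10) = 10 - 25*exp(-1).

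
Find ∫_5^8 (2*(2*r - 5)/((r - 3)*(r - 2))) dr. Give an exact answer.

log(25)

Factor the denominator: r**2 - 5*r + 6 = (r - 2)(r - 3).
Partial fractions: 2*(2*r - 5)/((r - 3)*(r - 2)) = 2/(r - 2) + 2/(r - 3).
An antiderivative is F(r) = 2*log(r - 3) + 2*log(r - 2).
Then F(8) - F(5) = (2*log(2) + 2*log(3) + 2*log(5)) - (log(36)) = log(25).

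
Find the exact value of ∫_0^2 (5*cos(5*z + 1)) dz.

Let u = 5*z + 1, so du = 5 dz. When z = 0, u = 1; when z = 2, u = 11.
The integral becomes ∫ cos(u) du from 1 to 11, with antiderivative sin(u).
Back in z: F(z) = sin(5*z + 1).
Then F(2) - F(0) = (sin(11)) - (sin(1)) = sin(11) - sin(1).

sin(11) - sin(1)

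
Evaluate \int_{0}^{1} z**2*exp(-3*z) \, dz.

2/27 - 17*exp(-3)/27

Integrate by parts twice (u = z^2, dv = exp(-3*z) dz).
An antiderivative is F(z) = (-9*z**2 - 6*z - 2)*exp(-3*z)/27.
Then F(1) - F(0) = (-17*exp(-3)/27) - (-2/27) = 2/27 - 17*exp(-3)/27.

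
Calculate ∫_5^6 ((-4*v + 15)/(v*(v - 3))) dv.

Factor the denominator: v**2 - 3*v = v(v - 3).
Partial fractions: (-4*v + 15)/(v*(v - 3)) = -5/v + 1/(v - 3).
An antiderivative is F(v) = -5*log(v) + log(v - 3).
Then F(6) - F(5) = (-4*log(3) - 5*log(2)) - (-5*log(5) + log(2)) = -4*log(3) - 6*log(2) + 5*log(5).

-4*log(3) - 6*log(2) + 5*log(5)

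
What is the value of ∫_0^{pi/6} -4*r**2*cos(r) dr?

Integrate by parts twice (u = r^2, dv = -4*cos(r) dr).
An antiderivative is F(r) = -4*r**2*sin(r) - 8*r*cos(r) + 8*sin(r).
Then F(pi/6) - F(0) = (-2*sqrt(3)*pi/3 - pi**2/18 + 4) - (0) = -2*sqrt(3)*pi/3 - pi**2/18 + 4.

-2*sqrt(3)*pi/3 - pi**2/18 + 4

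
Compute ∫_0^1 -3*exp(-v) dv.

-3 + 3*exp(-1)

An antiderivative is F(v) = 3*exp(-v).
Then F(1) - F(0) = (3*exp(-1)) - (3) = -3 + 3*exp(-1).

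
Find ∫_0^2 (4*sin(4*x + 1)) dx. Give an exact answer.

cos(1) - cos(9)

Let u = 4*x + 1, so du = 4 dx. When x = 0, u = 1; when x = 2, u = 9.
The integral becomes ∫ sin(u) du from 1 to 9, with antiderivative -cos(u).
Back in x: F(x) = -cos(4*x + 1).
Then F(2) - F(0) = (-cos(9)) - (-cos(1)) = cos(1) - cos(9).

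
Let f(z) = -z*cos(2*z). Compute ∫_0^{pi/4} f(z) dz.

Integrate by parts once (u = z, dv = -cos(2*z) dz).
An antiderivative is F(z) = -z*sin(2*z)/2 - cos(2*z)/4.
Then F(pi/4) - F(0) = (-pi/8) - (-1/4) = 1/4 - pi/8.

1/4 - pi/8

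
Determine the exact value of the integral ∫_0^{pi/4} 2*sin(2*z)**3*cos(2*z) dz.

1/4

Let u = sin(2*z), so du = 2*cos(2*z) dz. When z = 0, u = 0; when z = pi/4, u = 1.
The integral becomes ∫ u**3 du from 0 to 1, with antiderivative u**4/4.
Back in z: F(z) = sin(2*z)**4/4.
Then F(pi/4) - F(0) = (1/4) - (0) = 1/4.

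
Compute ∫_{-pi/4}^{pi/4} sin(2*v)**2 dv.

Use the identity sin^2(2*v) = (1 - cos(4*v))/2.
An antiderivative is F(v) = v/2 - sin(4*v)/8.
Then F(pi/4) - F(-pi/4) = (pi/8) - (-pi/8) = pi/4.

pi/4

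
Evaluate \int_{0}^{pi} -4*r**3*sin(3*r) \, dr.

4*pi*(2 - 3*pi**2)/9

Integrate by parts 3 times (u = r^3, dv = -4*sin(3*r) dr).
An antiderivative is F(r) = 4*r**3*cos(3*r)/3 - 4*r**2*sin(3*r)/3 - 8*r*cos(3*r)/9 + 8*sin(3*r)/27.
Then F(pi) - F(0) = (4*pi*(2 - 3*pi**2)/9) - (0) = 4*pi*(2 - 3*pi**2)/9.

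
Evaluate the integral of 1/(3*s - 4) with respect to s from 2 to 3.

-log(2)/3 + log(5)/3

An antiderivative is F(s) = log(3*s - 4)/3.
Then F(3) - F(2) = (log(5)/3) - (log(2)/3) = -log(2)/3 + log(5)/3.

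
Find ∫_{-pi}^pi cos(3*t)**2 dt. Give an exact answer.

Use the identity cos^2(3*t) = (1 + cos(6*t))/2.
An antiderivative is F(t) = t/2 + sin(6*t)/12.
Then F(pi) - F(-pi) = (pi/2) - (-pi/2) = pi.

pi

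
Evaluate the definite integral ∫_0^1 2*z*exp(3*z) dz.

2/9 + 4*exp(3)/9

Integrate by parts once (u = z, dv = 2*exp(3*z) dz).
An antiderivative is F(z) = (6*z - 2)*exp(3*z)/9.
Then F(1) - F(0) = (4*exp(3)/9) - (-2/9) = 2/9 + 4*exp(3)/9.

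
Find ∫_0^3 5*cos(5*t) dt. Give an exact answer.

Let u = 5*t, so du = 5 dt. When t = 0, u = 0; when t = 3, u = 15.
The integral becomes ∫ cos(u) du from 0 to 15, with antiderivative sin(u).
Back in t: F(t) = sin(5*t).
Then F(3) - F(0) = (sin(15)) - (0) = sin(15).

sin(15)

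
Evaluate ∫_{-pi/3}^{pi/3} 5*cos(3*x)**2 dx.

5*pi/3

Use the identity cos^2(3*x) = (1 + cos(6*x))/2.
An antiderivative is F(x) = 5*x/2 + 5*sin(6*x)/12.
Then F(pi/3) - F(-pi/3) = (5*pi/6) - (-5*pi/6) = 5*pi/3.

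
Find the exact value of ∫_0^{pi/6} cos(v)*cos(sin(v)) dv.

Let u = sin(v), so du = cos(v) dv. When v = 0, u = 0; when v = pi/6, u = 1/2.
The integral becomes ∫ cos(u) du from 0 to 1/2, with antiderivative sin(u).
Back in v: F(v) = sin(sin(v)).
Then F(pi/6) - F(0) = (sin(1/2)) - (0) = sin(1/2).

sin(1/2)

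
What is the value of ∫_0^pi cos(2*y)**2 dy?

pi/2

Use the identity cos^2(2*y) = (1 + cos(4*y))/2.
An antiderivative is F(y) = y/2 + sin(4*y)/8.
Then F(pi) - F(0) = (pi/2) - (0) = pi/2.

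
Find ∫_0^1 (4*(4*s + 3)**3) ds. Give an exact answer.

580

Let u = 4*s + 3, so du = 4 ds. When s = 0, u = 3; when s = 1, u = 7.
The integral becomes ∫ u**3 du from 3 to 7, with antiderivative u**4/4.
Back in s: F(s) = (4*s + 3)**4/4.
Then F(1) - F(0) = (2401/4) - (81/4) = 580.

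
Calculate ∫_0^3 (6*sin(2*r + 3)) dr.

3*cos(3) - 3*cos(9)

Let u = 2*r + 3, so du = 2 dr. When r = 0, u = 3; when r = 3, u = 9.
The integral becomes 3·∫ sin(u) du from 3 to 9, with antiderivative -3*cos(u).
Back in r: F(r) = -3*cos(2*r + 3).
Then F(3) - F(0) = (-3*cos(9)) - (-3*cos(3)) = 3*cos(3) - 3*cos(9).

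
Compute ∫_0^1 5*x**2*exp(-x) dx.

10 - 25*exp(-1)

Integrate by parts twice (u = x^2, dv = 5*exp(-x) dx).
An antiderivative is F(x) = (-5*x**2 - 10*x - 10)*exp(-x).
Then F(1) - F(0) = (-25*exp(-1)) - (-10) = 10 - 25*exp(-1).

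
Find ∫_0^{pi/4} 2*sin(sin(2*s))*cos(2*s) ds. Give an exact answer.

1 - cos(1)

Let u = sin(2*s), so du = 2*cos(2*s) ds. When s = 0, u = 0; when s = pi/4, u = 1.
The integral becomes ∫ sin(u) du from 0 to 1, with antiderivative -cos(u).
Back in s: F(s) = -cos(sin(2*s)).
Then F(pi/4) - F(0) = (-cos(1)) - (-1) = 1 - cos(1).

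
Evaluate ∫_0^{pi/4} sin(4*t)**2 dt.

pi/8

Use the identity sin^2(4*t) = (1 - cos(8*t))/2.
An antiderivative is F(t) = t/2 - sin(8*t)/16.
Then F(pi/4) - F(0) = (pi/8) - (0) = pi/8.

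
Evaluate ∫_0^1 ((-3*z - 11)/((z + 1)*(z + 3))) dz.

Factor the denominator: z**2 + 4*z + 3 = (z + 3)(z + 1).
Partial fractions: (-3*z - 11)/((z + 1)*(z + 3)) = 1/(z + 3) - 4/(z + 1).
An antiderivative is F(z) = -4*log(z + 1) + log(z + 3).
Then F(1) - F(0) = (-log(4)) - (log(3)) = -log(12).

-log(12)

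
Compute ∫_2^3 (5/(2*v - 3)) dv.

5*log(3)/2

An antiderivative is F(v) = 5*log(2*v - 3)/2.
Then F(3) - F(2) = (5*log(3)/2) - (0) = 5*log(3)/2.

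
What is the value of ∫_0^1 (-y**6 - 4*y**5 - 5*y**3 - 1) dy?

By the power rule, an antiderivative is F(y) = -y**7/7 - 2*y**6/3 - 5*y**4/4 - y.
Then F(1) - F(0) = (-257/84) - (0) = -257/84.

-257/84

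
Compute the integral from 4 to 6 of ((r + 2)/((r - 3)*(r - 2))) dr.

Factor the denominator: r**2 - 5*r + 6 = (r - 2)(r - 3).
Partial fractions: (r + 2)/((r - 3)*(r - 2)) = -4/(r - 2) + 5/(r - 3).
An antiderivative is F(r) = 5*log(r - 3) - 4*log(r - 2).
Then F(6) - F(4) = (-8*log(2) + 5*log(3)) - (-log(16)) = -4*log(2) + 5*log(3).

-4*log(2) + 5*log(3)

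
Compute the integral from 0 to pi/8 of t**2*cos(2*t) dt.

Integrate by parts twice (u = t^2, dv = cos(2*t) dt).
An antiderivative is F(t) = t**2*sin(2*t)/2 + t*cos(2*t)/2 - sin(2*t)/4.
Then F(pi/8) - F(0) = (sqrt(2)*(-32 + pi**2 + 8*pi)/256) - (0) = sqrt(2)*(-32 + pi**2 + 8*pi)/256.

sqrt(2)*(-32 + pi**2 + 8*pi)/256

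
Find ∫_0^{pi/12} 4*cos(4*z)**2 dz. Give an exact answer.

Use the identity cos^2(4*z) = (1 + cos(8*z))/2.
An antiderivative is F(z) = 2*z + sin(8*z)/4.
Then F(pi/12) - F(0) = (sqrt(3)/8 + pi/6) - (0) = sqrt(3)/8 + pi/6.

sqrt(3)/8 + pi/6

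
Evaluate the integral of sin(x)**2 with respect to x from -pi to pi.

Use the identity sin^2(x) = (1 - cos(2*x))/2.
An antiderivative is F(x) = x/2 - sin(2*x)/4.
Then F(pi) - F(-pi) = (pi/2) - (-pi/2) = pi.

pi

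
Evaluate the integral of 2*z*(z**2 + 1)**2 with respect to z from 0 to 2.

Let u = z**2 + 1, so du = 2*z dz. When z = 0, u = 1; when z = 2, u = 5.
The integral becomes ∫ u**2 du from 1 to 5, with antiderivative u**3/3.
Back in z: F(z) = (z**2 + 1)**3/3.
Then F(2) - F(0) = (125/3) - (1/3) = 124/3.

124/3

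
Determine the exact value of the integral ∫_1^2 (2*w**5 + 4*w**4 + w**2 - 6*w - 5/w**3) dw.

By the power rule, an antiderivative is F(w) = w**6/3 + 4*w**5/5 + w**3/3 - 3*w**2 + 5/(2*w**2).
Then F(2) - F(1) = (1529/40) - (29/30) = 4471/120.

4471/120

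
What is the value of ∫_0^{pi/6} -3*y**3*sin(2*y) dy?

-3*pi/16 - sqrt(3)*pi**2/32 + pi**3/288 + 9*sqrt(3)/16

Integrate by parts 3 times (u = y^3, dv = -3*sin(2*y) dy).
An antiderivative is F(y) = 3*y**3*cos(2*y)/2 - 9*y**2*sin(2*y)/4 - 9*y*cos(2*y)/4 + 9*sin(2*y)/8.
Then F(pi/6) - F(0) = (-3*pi/16 - sqrt(3)*pi**2/32 + pi**3/288 + 9*sqrt(3)/16) - (0) = -3*pi/16 - sqrt(3)*pi**2/32 + pi**3/288 + 9*sqrt(3)/16.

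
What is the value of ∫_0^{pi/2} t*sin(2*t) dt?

pi/4

Integrate by parts once (u = t, dv = sin(2*t) dt).
An antiderivative is F(t) = -t*cos(2*t)/2 + sin(2*t)/4.
Then F(pi/2) - F(0) = (pi/4) - (0) = pi/4.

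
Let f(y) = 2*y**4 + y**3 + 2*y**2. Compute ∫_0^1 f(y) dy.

By the power rule, an antiderivative is F(y) = 2*y**5/5 + y**4/4 + 2*y**3/3.
Then F(1) - F(0) = (79/60) - (0) = 79/60.

79/60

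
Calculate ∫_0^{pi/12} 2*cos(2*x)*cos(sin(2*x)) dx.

Let u = sin(2*x), so du = 2*cos(2*x) dx. When x = 0, u = 0; when x = pi/12, u = 1/2.
The integral becomes ∫ cos(u) du from 0 to 1/2, with antiderivative sin(u).
Back in x: F(x) = sin(sin(2*x)).
Then F(pi/12) - F(0) = (sin(1/2)) - (0) = sin(1/2).

sin(1/2)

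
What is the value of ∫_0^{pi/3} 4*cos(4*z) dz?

-sqrt(3)/2

An antiderivative is F(z) = sin(4*z).
Then F(pi/3) - F(0) = (-sqrt(3)/2) - (0) = -sqrt(3)/2.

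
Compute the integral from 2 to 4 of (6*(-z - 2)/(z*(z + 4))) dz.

-9*log(2) + 3*log(3)

Factor the denominator: z**2 + 4*z = (z + 4)z.
Partial fractions: 6*(-z - 2)/(z*(z + 4)) = -3/(z + 4) - 3/z.
An antiderivative is F(z) = -3*log(z) - 3*log(z + 4).
Then F(4) - F(2) = (-15*log(2)) - (-6*log(2) - 3*log(3)) = -9*log(2) + 3*log(3).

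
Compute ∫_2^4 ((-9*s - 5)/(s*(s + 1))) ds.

Factor the denominator: s**2 + s = (s + 1)s.
Partial fractions: (-9*s - 5)/(s*(s + 1)) = -4/(s + 1) - 5/s.
An antiderivative is F(s) = -5*log(s) - 4*log(s + 1).
Then F(4) - F(2) = (-10*log(2) - 4*log(5)) - (-4*log(3) - 5*log(2)) = -4*log(5) - 5*log(2) + 4*log(3).

-4*log(5) - 5*log(2) + 4*log(3)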